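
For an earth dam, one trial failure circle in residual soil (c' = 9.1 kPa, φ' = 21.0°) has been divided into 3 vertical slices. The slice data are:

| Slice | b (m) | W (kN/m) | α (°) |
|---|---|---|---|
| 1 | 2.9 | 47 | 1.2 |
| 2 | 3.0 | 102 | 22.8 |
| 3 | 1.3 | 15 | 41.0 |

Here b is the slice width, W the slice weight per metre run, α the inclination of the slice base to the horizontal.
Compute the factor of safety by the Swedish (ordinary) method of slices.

FS = 2.59

Ordinary method of slices: FS = Σ[c'·Δl_i + (W_i cosα_i)·tanφ'] / Σ W_i sinα_i, with Δl_i = b_i / cosα_i.
Slice 1: Δl = 2.9/cos1.2° = 2.901 m; N'_1 = 47·cos1.2° = 47.0; c'Δl = 26.40; W sinα = 1.0
Slice 2: Δl = 3.0/cos22.8° = 3.254 m; N'_2 = 102·cos22.8° = 94.0; c'Δl = 29.61; W sinα = 39.5
Slice 3: Δl = 1.3/cos41.0° = 1.723 m; N'_3 = 15·cos41.0° = 11.3; c'Δl = 15.67; W sinα = 9.8
Σc'Δl = 71.7 kN/m; ΣN' = 152.3 kN/m; ΣW sinα = 50.4 kN/m
Resisting = 71.7 + 152.3·tan21.0° = 71.7 + 58.5 = 130.2 kN/m
FS = 130.2 / 50.4 = 2.585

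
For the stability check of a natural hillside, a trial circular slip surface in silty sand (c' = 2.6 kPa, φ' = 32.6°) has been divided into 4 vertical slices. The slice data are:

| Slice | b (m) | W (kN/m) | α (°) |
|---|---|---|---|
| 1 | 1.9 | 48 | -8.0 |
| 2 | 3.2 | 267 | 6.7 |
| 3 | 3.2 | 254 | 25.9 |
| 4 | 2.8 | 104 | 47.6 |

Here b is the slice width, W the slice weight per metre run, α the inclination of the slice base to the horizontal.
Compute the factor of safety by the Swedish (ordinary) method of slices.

Ordinary method of slices: FS = Σ[c'·Δl_i + (W_i cosα_i)·tanφ'] / Σ W_i sinα_i, with Δl_i = b_i / cosα_i.
Slice 1: Δl = 1.9/cos(-8.0°) = 1.919 m; N'_1 = 48·cos(-8.0°) = 47.5; c'Δl = 4.99; W sinα = -6.7
Slice 2: Δl = 3.2/cos6.7° = 3.222 m; N'_2 = 267·cos6.7° = 265.2; c'Δl = 8.38; W sinα = 31.2
Slice 3: Δl = 3.2/cos25.9° = 3.557 m; N'_3 = 254·cos25.9° = 228.5; c'Δl = 9.25; W sinα = 110.9
Slice 4: Δl = 2.8/cos47.6° = 4.152 m; N'_4 = 104·cos47.6° = 70.1; c'Δl = 10.80; W sinα = 76.8
Σc'Δl = 33.4 kN/m; ΣN' = 611.3 kN/m; ΣW sinα = 212.2 kN/m
Resisting = 33.4 + 611.3·tan32.6° = 33.4 + 391.0 = 424.4 kN/m
FS = 424.4 / 212.2 = 2.000

FS = 2.00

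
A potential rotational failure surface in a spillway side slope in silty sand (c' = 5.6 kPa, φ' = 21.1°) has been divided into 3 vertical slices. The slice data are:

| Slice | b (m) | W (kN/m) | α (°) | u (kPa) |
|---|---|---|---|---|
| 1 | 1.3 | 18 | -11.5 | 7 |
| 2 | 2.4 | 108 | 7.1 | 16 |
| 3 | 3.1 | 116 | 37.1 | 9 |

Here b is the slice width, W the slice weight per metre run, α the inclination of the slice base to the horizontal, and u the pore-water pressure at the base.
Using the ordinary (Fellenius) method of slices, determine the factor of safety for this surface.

Ordinary method of slices: FS = Σ[c'·Δl_i + (W_i cosα_i − u_i·Δl_i)·tanφ'] / Σ W_i sinα_i, with Δl_i = b_i / cosα_i.
Slice 1: Δl = 1.3/cos(-11.5°) = 1.327 m; N'_1 = 18·cos(-11.5°) − 7·1.327 = 8.4; c'Δl = 7.43; W sinα = -3.6
Slice 2: Δl = 2.4/cos7.1° = 2.419 m; N'_2 = 108·cos7.1° − 16·2.419 = 68.5; c'Δl = 13.54; W sinα = 13.3
Slice 3: Δl = 3.1/cos37.1° = 3.887 m; N'_3 = 116·cos37.1° − 9·3.887 = 57.5; c'Δl = 21.77; W sinα = 70.0
Σc'Δl = 42.7 kN/m; ΣN' = 134.4 kN/m; ΣW sinα = 79.7 kN/m
Resisting = 42.7 + 134.4·tan21.1° = 42.7 + 51.8 = 94.6 kN/m
FS = 94.6 / 79.7 = 1.186

FS = 1.19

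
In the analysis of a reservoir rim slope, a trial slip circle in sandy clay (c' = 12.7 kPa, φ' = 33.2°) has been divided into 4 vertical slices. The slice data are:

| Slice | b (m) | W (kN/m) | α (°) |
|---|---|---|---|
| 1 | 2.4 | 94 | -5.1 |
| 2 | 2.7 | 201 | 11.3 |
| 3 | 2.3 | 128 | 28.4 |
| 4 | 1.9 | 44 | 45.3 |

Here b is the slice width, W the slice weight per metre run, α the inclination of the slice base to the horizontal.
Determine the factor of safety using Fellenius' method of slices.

Ordinary method of slices: FS = Σ[c'·Δl_i + (W_i cosα_i)·tanφ'] / Σ W_i sinα_i, with Δl_i = b_i / cosα_i.
Slice 1: Δl = 2.4/cos(-5.1°) = 2.410 m; N'_1 = 94·cos(-5.1°) = 93.6; c'Δl = 30.60; W sinα = -8.4
Slice 2: Δl = 2.7/cos11.3° = 2.753 m; N'_2 = 201·cos11.3° = 197.1; c'Δl = 34.97; W sinα = 39.4
Slice 3: Δl = 2.3/cos28.4° = 2.615 m; N'_3 = 128·cos28.4° = 112.6; c'Δl = 33.21; W sinα = 60.9
Slice 4: Δl = 1.9/cos45.3° = 2.701 m; N'_4 = 44·cos45.3° = 30.9; c'Δl = 34.31; W sinα = 31.3
Σc'Δl = 133.1 kN/m; ΣN' = 434.3 kN/m; ΣW sinα = 123.2 kN/m
Resisting = 133.1 + 434.3·tan33.2° = 133.1 + 284.2 = 417.3 kN/m
FS = 417.3 / 123.2 = 3.387

FS = 3.39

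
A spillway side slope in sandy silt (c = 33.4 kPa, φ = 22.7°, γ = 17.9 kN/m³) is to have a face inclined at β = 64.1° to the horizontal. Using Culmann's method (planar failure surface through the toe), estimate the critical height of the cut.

H_c = 24.79 m

Culmann's analysis gives the critical failure plane at α_cr = (β + φ)/2 = (64.1 + 22.7)/2 = 43.4°, and the critical height
H_c = (4c/γ) · sinβ cosφ / [1 − cos(β − φ)]
    = (4·33.4/17.9) · sin64.1°·cos22.7° / [1 − cos(41.4°)]
    = 7.464 · 0.8996·0.9225 / [1 − 0.7501]
    = 7.464 · 0.8299 / 0.2499
    = 24.79 m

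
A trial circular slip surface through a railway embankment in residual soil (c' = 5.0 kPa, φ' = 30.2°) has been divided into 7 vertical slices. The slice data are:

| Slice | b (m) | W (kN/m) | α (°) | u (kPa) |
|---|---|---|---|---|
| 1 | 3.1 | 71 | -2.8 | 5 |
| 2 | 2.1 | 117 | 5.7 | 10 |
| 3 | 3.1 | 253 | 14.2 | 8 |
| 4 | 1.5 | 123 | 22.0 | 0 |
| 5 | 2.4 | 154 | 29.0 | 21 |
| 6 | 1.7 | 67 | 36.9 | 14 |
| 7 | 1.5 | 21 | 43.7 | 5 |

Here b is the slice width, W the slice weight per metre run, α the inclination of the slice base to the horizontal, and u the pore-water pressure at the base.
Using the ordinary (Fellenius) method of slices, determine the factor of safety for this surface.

Ordinary method of slices: FS = Σ[c'·Δl_i + (W_i cosα_i − u_i·Δl_i)·tanφ'] / Σ W_i sinα_i, with Δl_i = b_i / cosα_i.
Slice 1: Δl = 3.1/cos(-2.8°) = 3.104 m; N'_1 = 71·cos(-2.8°) − 5·3.104 = 55.4; c'Δl = 15.52; W sinα = -3.5
Slice 2: Δl = 2.1/cos5.7° = 2.110 m; N'_2 = 117·cos5.7° − 10·2.110 = 95.3; c'Δl = 10.55; W sinα = 11.6
Slice 3: Δl = 3.1/cos14.2° = 3.198 m; N'_3 = 253·cos14.2° − 8·3.198 = 219.7; c'Δl = 15.99; W sinα = 62.1
Slice 4: Δl = 1.5/cos22.0° = 1.618 m; N'_4 = 123·cos22.0° − 0·1.618 = 114.0; c'Δl = 8.09; W sinα = 46.1
Slice 5: Δl = 2.4/cos29.0° = 2.744 m; N'_5 = 154·cos29.0° − 21·2.744 = 77.1; c'Δl = 13.72; W sinα = 74.7
Slice 6: Δl = 1.7/cos36.9° = 2.126 m; N'_6 = 67·cos36.9° − 14·2.126 = 23.8; c'Δl = 10.63; W sinα = 40.2
Slice 7: Δl = 1.5/cos43.7° = 2.075 m; N'_7 = 21·cos43.7° − 5·2.075 = 4.8; c'Δl = 10.37; W sinα = 14.5
Σc'Δl = 84.9 kN/m; ΣN' = 590.1 kN/m; ΣW sinα = 245.7 kN/m
Resisting = 84.9 + 590.1·tan30.2° = 84.9 + 343.5 = 428.3 kN/m
FS = 428.3 / 245.7 = 1.743

FS = 1.74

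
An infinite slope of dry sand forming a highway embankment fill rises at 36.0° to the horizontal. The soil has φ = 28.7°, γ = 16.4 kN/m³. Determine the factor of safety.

FS = 0.75

For a dry cohesionless infinite slope the factor of safety is FS = tanφ / tanβ.
FS = tan28.7° / tan36.0° = 0.5475 / 0.7265 = 0.754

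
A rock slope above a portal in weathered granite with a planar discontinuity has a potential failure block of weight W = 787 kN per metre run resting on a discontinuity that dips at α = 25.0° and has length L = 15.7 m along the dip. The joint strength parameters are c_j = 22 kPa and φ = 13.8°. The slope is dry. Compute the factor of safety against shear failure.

FS = 1.57

Resolving the block weight along and normal to the plane and applying the Mohr–Coulomb strength on the joint:
N' = W cosα = 787·cos25.0° = 713.3 kN/m
Driving force T = W sinα = 787·sin25.0° = 332.6 kN/m
Resisting force R = c_j·L + N'·tanφ = 22·15.7 + 713.3·tan13.8° = 345.4 + 175.2 = 520.6 kN/m
FS = R / T = 520.6 / 332.6 = 1.565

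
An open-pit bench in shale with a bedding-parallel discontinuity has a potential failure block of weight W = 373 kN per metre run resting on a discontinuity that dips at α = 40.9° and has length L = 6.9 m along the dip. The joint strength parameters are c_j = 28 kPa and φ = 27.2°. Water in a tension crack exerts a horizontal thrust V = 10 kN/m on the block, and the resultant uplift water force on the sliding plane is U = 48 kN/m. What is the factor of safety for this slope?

FS = 1.23

Resolving the block weight along and normal to the plane and applying the Mohr–Coulomb strength on the joint:
N' = W cosα − U − V sinα = 373·cos40.9° − 48 − 10·sin40.9° = 227.4 kN/m
Driving force T = W sinα + V cosα = 373·sin40.9° + 10·cos40.9° = 251.8 kN/m
Resisting force R = c_j·L + N'·tanφ = 28·6.9 + 227.4·tan27.2° = 193.2 + 116.9 = 310.1 kN/m
FS = R / T = 310.1 / 251.8 = 1.231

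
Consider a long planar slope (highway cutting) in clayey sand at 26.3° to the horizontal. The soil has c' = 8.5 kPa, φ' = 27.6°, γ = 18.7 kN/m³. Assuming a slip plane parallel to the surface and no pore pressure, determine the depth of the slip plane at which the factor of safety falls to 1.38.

z = 3.55 m

Setting FS = 1.38 in FS = [c' + γz cos²β tanφ'] / [γz sinβ cosβ] and solving for z:
z = c' / [γ cosβ (FS·sinβ − cosβ·tanφ')]
  = 8.5 / [18.7·cos26.3°·(1.38·sin26.3° − cos26.3°·tan27.6°)]
  = 8.5 / [18.7·0.8965·(1.38·0.4431 − 0.8965·0.5228)]
  = 8.5 / 2.3934 = 3.551 m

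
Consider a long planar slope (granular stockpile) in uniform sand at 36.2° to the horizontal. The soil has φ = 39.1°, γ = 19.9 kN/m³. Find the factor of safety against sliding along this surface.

FS = 1.11

For a dry cohesionless infinite slope the factor of safety is FS = tanφ / tanβ.
FS = tan39.1° / tan36.2° = 0.8127 / 0.7319 = 1.110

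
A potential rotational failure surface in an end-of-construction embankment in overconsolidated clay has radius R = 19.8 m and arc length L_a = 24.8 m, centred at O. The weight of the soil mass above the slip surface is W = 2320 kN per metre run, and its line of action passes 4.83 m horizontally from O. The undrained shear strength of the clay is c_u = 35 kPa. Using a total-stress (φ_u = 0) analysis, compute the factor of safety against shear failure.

FS = 1.53

Taking moments about the centre O, the resisting moment is provided by the undrained shear strength acting along the arc:
M_R = c_u·L_a·R = 35·24.80·19.8 = 17186.4 kN·m/m
M_D = W·d = 2320·4.83 = 11205.6 kN·m/m
FS = M_R / M_D = 17186.4 / 11205.6 = 1.534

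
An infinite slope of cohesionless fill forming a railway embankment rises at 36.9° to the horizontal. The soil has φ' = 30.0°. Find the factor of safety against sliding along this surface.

For a dry cohesionless infinite slope the factor of safety is FS = tanφ' / tanβ.
FS = tan30.0° / tan36.9° = 0.5774 / 0.7508 = 0.769

FS = 0.77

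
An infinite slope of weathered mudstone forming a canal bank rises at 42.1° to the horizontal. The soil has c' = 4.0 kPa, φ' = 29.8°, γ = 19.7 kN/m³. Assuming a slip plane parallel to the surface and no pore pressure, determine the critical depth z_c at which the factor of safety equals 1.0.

Setting FS = 1.00 in FS = [c' + γz cos²β tanφ'] / [γz sinβ cosβ] and solving for z:
z = c' / [γ cosβ (FS·sinβ − cosβ·tanφ')]
  = 4.0 / [19.7·cos42.1°·(1.00·sin42.1° − cos42.1°·tan29.8°)]
  = 4.0 / [19.7·0.7420·(1.00·0.6704 − 0.7420·0.5727)]
  = 4.0 / 3.5884 = 1.115 m

z_c = 1.11 m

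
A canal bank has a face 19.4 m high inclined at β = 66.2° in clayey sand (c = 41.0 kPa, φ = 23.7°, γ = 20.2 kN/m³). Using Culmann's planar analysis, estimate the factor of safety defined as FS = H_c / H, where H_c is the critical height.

H_c = (4c/γ) · sinβ cosφ / [1 − cos(β − φ)]
    = (4·41.0/20.2) · sin66.2°·cos23.7° / [1 − cos42.5°]
    = 8.119 · 0.8378 / 0.2627 = 25.89 m
FS = H_c / H = 25.89 / 19.4 = 1.335

FS = 1.33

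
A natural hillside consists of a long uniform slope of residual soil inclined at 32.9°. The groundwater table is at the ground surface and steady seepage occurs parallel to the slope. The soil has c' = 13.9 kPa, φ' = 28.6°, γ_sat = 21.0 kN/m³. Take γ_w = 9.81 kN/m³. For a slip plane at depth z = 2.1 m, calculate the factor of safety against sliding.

With seepage parallel to the slope and the water table at the surface, the effective normal stress on the slip plane uses the buoyant unit weight γ' = γ_sat − γ_w while the driving shear stress uses γ_sat:
FS = [c' + γ' z cos²β tanφ'] / [γ_sat z sinβ cosβ]
γ' = 21.0 − 9.81 = 11.19 kN/m³
Numerator = 13.9 + 11.19·2.1·cos²32.9°·tan28.6° = 13.9 + 11.19·2.1·0.7050·0.5452 = 22.932 kPa
Denominator = 21.0·2.1·sin32.9°·cos32.9° = 21.0·2.1·0.5432·0.8396 = 20.112 kPa
FS = 22.932 / 20.112 = 1.140

FS = 1.14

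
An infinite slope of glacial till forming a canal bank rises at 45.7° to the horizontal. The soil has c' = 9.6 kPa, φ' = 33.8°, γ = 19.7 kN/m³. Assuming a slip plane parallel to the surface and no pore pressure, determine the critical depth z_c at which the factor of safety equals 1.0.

Setting FS = 1.00 in FS = [c' + γz cos²β tanφ'] / [γz sinβ cosβ] and solving for z:
z = c' / [γ cosβ (FS·sinβ − cosβ·tanφ')]
  = 9.6 / [19.7·cos45.7°·(1.00·sin45.7° − cos45.7°·tan33.8°)]
  = 9.6 / [19.7·0.6984·(1.00·0.7157 − 0.6984·0.6694)]
  = 9.6 / 3.4142 = 2.812 m

z_c = 2.81 m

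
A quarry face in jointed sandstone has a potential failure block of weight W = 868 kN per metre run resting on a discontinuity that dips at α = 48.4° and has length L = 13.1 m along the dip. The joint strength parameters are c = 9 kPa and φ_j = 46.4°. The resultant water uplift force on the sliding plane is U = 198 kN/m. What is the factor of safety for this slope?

FS = 0.79

Resolving the block weight along and normal to the plane and applying the Mohr–Coulomb strength on the joint:
N' = W cosα − U = 868·cos48.4° − 198 = 378.3 kN/m
Driving force T = W sinα = 868·sin48.4° = 649.1 kN/m
Resisting force R = c·L + N'·tanφ_j = 9·13.1 + 378.3·tan46.4° = 117.9 + 397.2 = 515.1 kN/m
FS = R / T = 515.1 / 649.1 = 0.794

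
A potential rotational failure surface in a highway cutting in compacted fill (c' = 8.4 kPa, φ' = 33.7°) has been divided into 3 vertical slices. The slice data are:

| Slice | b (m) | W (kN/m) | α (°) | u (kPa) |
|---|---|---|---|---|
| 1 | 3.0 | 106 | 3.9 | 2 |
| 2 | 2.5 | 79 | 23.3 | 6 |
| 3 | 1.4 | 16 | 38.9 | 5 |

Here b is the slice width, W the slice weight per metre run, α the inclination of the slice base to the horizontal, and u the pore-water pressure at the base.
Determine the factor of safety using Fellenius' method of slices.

Ordinary method of slices: FS = Σ[c'·Δl_i + (W_i cosα_i − u_i·Δl_i)·tanφ'] / Σ W_i sinα_i, with Δl_i = b_i / cosα_i.
Slice 1: Δl = 3.0/cos3.9° = 3.007 m; N'_1 = 106·cos3.9° − 2·3.007 = 99.7; c'Δl = 25.26; W sinα = 7.2
Slice 2: Δl = 2.5/cos23.3° = 2.722 m; N'_2 = 79·cos23.3° − 6·2.722 = 56.2; c'Δl = 22.86; W sinα = 31.2
Slice 3: Δl = 1.4/cos38.9° = 1.799 m; N'_3 = 16·cos38.9° − 5·1.799 = 3.5; c'Δl = 15.11; W sinα = 10.0
Σc'Δl = 63.2 kN/m; ΣN' = 159.4 kN/m; ΣW sinα = 48.5 kN/m
Resisting = 63.2 + 159.4·tan33.7° = 63.2 + 106.3 = 169.6 kN/m
FS = 169.6 / 48.5 = 3.496

FS = 3.50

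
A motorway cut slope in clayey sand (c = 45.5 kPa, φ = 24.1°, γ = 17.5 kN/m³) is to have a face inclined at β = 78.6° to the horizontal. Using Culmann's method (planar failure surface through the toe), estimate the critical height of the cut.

H_c = 22.19 m

Culmann's analysis gives the critical failure plane at α_cr = (β + φ)/2 = (78.6 + 24.1)/2 = 51.3°, and the critical height
H_c = (4c/γ) · sinβ cosφ / [1 − cos(β − φ)]
    = (4·45.5/17.5) · sin78.6°·cos24.1° / [1 − cos(54.5°)]
    = 10.400 · 0.9803·0.9128 / [1 − 0.5807]
    = 10.400 · 0.8948 / 0.4193
    = 22.19 m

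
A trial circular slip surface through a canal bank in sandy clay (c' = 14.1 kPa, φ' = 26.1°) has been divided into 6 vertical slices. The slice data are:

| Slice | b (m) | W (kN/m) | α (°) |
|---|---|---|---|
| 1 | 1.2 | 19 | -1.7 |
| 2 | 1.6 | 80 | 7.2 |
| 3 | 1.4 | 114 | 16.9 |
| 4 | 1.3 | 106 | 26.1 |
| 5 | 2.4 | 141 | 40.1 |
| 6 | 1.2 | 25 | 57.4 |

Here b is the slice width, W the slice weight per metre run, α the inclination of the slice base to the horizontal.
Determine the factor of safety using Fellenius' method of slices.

FS = 1.81

Ordinary method of slices: FS = Σ[c'·Δl_i + (W_i cosα_i)·tanφ'] / Σ W_i sinα_i, with Δl_i = b_i / cosα_i.
Slice 1: Δl = 1.2/cos(-1.7°) = 1.201 m; N'_1 = 19·cos(-1.7°) = 19.0; c'Δl = 16.93; W sinα = -0.6
Slice 2: Δl = 1.6/cos7.2° = 1.613 m; N'_2 = 80·cos7.2° = 79.4; c'Δl = 22.74; W sinα = 10.0
Slice 3: Δl = 1.4/cos16.9° = 1.463 m; N'_3 = 114·cos16.9° = 109.1; c'Δl = 20.63; W sinα = 33.1
Slice 4: Δl = 1.3/cos26.1° = 1.448 m; N'_4 = 106·cos26.1° = 95.2; c'Δl = 20.41; W sinα = 46.6
Slice 5: Δl = 2.4/cos40.1° = 3.138 m; N'_5 = 141·cos40.1° = 107.9; c'Δl = 44.24; W sinα = 90.8
Slice 6: Δl = 1.2/cos57.4° = 2.227 m; N'_6 = 25·cos57.4° = 13.5; c'Δl = 31.40; W sinα = 21.1
Σc'Δl = 156.4 kN/m; ΣN' = 424.0 kN/m; ΣW sinα = 201.1 kN/m
Resisting = 156.4 + 424.0·tan26.1° = 156.4 + 207.7 = 364.0 kN/m
FS = 364.0 / 201.1 = 1.810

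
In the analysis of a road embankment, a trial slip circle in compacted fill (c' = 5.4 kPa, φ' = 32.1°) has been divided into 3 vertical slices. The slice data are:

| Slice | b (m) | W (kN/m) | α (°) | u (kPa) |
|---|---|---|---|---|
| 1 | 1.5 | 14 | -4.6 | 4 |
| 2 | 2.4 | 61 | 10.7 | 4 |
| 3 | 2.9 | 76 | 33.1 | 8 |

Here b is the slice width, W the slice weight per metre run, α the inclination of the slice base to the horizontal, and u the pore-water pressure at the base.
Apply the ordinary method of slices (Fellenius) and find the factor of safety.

Ordinary method of slices: FS = Σ[c'·Δl_i + (W_i cosα_i − u_i·Δl_i)·tanφ'] / Σ W_i sinα_i, with Δl_i = b_i / cosα_i.
Slice 1: Δl = 1.5/cos(-4.6°) = 1.505 m; N'_1 = 14·cos(-4.6°) − 4·1.505 = 7.9; c'Δl = 8.13; W sinα = -1.1
Slice 2: Δl = 2.4/cos10.7° = 2.442 m; N'_2 = 61·cos10.7° − 4·2.442 = 50.2; c'Δl = 13.19; W sinα = 11.3
Slice 3: Δl = 2.9/cos33.1° = 3.462 m; N'_3 = 76·cos33.1° − 8·3.462 = 36.0; c'Δl = 18.69; W sinα = 41.5
Σc'Δl = 40.0 kN/m; ΣN' = 94.1 kN/m; ΣW sinα = 51.7 kN/m
Resisting = 40.0 + 94.1·tan32.1° = 40.0 + 59.0 = 99.0 kN/m
FS = 99.0 / 51.7 = 1.915

FS = 1.92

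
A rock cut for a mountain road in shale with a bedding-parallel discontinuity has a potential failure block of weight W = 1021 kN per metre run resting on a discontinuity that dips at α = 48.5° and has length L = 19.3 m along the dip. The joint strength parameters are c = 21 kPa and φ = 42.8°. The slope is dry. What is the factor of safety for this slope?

Resolving the block weight along and normal to the plane and applying the Mohr–Coulomb strength on the joint:
N' = W cosα = 1021·cos48.5° = 676.5 kN/m
Driving force T = W sinα = 1021·sin48.5° = 764.7 kN/m
Resisting force R = c·L + N'·tanφ = 21·19.3 + 676.5·tan42.8° = 405.3 + 626.5 = 1031.8 kN/m
FS = R / T = 1031.8 / 764.7 = 1.349

FS = 1.35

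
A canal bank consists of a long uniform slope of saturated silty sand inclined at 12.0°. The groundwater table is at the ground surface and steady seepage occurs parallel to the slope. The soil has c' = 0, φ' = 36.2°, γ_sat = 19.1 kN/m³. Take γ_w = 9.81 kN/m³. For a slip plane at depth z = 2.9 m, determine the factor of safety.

With seepage parallel to the slope and the water table at the surface, the effective normal stress on the slip plane uses the buoyant unit weight γ' = γ_sat − γ_w while the driving shear stress uses γ_sat:
FS = [c' + γ' z cos²β tanφ'] / [γ_sat z sinβ cosβ]
(For c' = 0 this reduces to FS = (γ'/γ_sat)·tanφ'/tanβ.)
γ' = 19.1 − 9.81 = 9.29 kN/m³
Numerator = 0.0 + 9.29·2.9·cos²12.0°·tan36.2° = 0.0 + 9.29·2.9·0.9568·0.7319 = 18.865 kPa
Denominator = 19.1·2.9·sin12.0°·cos12.0° = 19.1·2.9·0.2079·0.9781 = 11.265 kPa
FS = 18.865 / 11.265 = 1.675

FS = 1.67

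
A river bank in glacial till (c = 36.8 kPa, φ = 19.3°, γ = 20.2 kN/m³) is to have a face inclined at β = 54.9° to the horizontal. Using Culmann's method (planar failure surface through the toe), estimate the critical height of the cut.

Culmann's analysis gives the critical failure plane at α_cr = (β + φ)/2 = (54.9 + 19.3)/2 = 37.1°, and the critical height
H_c = (4c/γ) · sinβ cosφ / [1 − cos(β − φ)]
    = (4·36.8/20.2) · sin54.9°·cos19.3° / [1 − cos(35.6°)]
    = 7.287 · 0.8181·0.9438 / [1 − 0.8131]
    = 7.287 · 0.7722 / 0.1869
    = 30.11 m

H_c = 30.11 m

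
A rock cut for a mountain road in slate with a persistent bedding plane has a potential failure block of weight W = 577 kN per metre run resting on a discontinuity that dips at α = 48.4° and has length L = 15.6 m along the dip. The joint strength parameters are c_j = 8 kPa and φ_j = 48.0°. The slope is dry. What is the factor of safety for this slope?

Resolving the block weight along and normal to the plane and applying the Mohr–Coulomb strength on the joint:
N' = W cosα = 577·cos48.4° = 383.1 kN/m
Driving force T = W sinα = 577·sin48.4° = 431.5 kN/m
Resisting force R = c_j·L + N'·tanφ_j = 8·15.6 + 383.1·tan48.0° = 124.8 + 425.5 = 550.3 kN/m
FS = R / T = 550.3 / 431.5 = 1.275

FS = 1.28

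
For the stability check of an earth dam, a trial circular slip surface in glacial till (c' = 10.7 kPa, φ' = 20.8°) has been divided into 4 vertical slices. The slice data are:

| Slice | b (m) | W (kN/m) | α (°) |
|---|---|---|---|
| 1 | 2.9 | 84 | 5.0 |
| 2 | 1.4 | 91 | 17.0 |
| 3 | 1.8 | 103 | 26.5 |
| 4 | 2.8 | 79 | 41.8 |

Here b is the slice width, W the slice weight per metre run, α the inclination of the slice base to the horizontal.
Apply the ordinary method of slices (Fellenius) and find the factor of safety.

FS = 1.74

Ordinary method of slices: FS = Σ[c'·Δl_i + (W_i cosα_i)·tanφ'] / Σ W_i sinα_i, with Δl_i = b_i / cosα_i.
Slice 1: Δl = 2.9/cos5.0° = 2.911 m; N'_1 = 84·cos5.0° = 83.7; c'Δl = 31.15; W sinα = 7.3
Slice 2: Δl = 1.4/cos17.0° = 1.464 m; N'_2 = 91·cos17.0° = 87.0; c'Δl = 15.66; W sinα = 26.6
Slice 3: Δl = 1.8/cos26.5° = 2.011 m; N'_3 = 103·cos26.5° = 92.2; c'Δl = 21.52; W sinα = 46.0
Slice 4: Δl = 2.8/cos41.8° = 3.756 m; N'_4 = 79·cos41.8° = 58.9; c'Δl = 40.19; W sinα = 52.7
Σc'Δl = 108.5 kN/m; ΣN' = 321.8 kN/m; ΣW sinα = 132.5 kN/m
Resisting = 108.5 + 321.8·tan20.8° = 108.5 + 122.2 = 230.8 kN/m
FS = 230.8 / 132.5 = 1.741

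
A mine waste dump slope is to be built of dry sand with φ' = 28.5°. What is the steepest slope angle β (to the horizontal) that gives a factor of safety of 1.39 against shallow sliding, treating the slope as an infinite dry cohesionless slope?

For an infinite dry cohesionless slope FS = tanφ'/tanβ, so tanβ = tanφ' / FS.
tanβ = tan28.5° / 1.39 = 0.5430 / 1.39 = 0.3906
β = arctan(0.3906) = 21.34°

β = 21.3°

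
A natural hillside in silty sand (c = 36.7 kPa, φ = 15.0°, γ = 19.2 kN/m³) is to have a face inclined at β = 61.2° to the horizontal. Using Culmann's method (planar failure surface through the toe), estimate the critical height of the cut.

H_c = 21.02 m

Culmann's analysis gives the critical failure plane at α_cr = (β + φ)/2 = (61.2 + 15.0)/2 = 38.1°, and the critical height
H_c = (4c/γ) · sinβ cosφ / [1 − cos(β − φ)]
    = (4·36.7/19.2) · sin61.2°·cos15.0° / [1 − cos(46.2°)]
    = 7.646 · 0.8763·0.9659 / [1 − 0.6921]
    = 7.646 · 0.8464 / 0.3079
    = 21.02 m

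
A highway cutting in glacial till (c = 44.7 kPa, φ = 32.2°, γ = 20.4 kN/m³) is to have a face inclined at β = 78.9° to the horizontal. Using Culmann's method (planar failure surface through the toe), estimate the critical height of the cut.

Culmann's analysis gives the critical failure plane at α_cr = (β + φ)/2 = (78.9 + 32.2)/2 = 55.6°, and the critical height
H_c = (4c/γ) · sinβ cosφ / [1 − cos(β − φ)]
    = (4·44.7/20.4) · sin78.9°·cos32.2° / [1 − cos(46.7°)]
    = 8.765 · 0.9813·0.8462 / [1 − 0.6858]
    = 8.765 · 0.8304 / 0.3142
    = 23.16 m

H_c = 23.16 m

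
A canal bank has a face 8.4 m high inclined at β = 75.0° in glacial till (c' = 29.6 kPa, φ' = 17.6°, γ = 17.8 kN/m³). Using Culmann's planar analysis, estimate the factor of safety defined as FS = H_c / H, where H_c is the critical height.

H_c = (4c'/γ) · sinβ cosφ' / [1 − cos(β − φ')]
    = (4·29.6/17.8) · sin75.0°·cos17.6° / [1 − cos57.4°]
    = 6.652 · 0.9207 / 0.4612 = 13.28 m
FS = H_c / H = 13.28 / 8.4 = 1.581

FS = 1.58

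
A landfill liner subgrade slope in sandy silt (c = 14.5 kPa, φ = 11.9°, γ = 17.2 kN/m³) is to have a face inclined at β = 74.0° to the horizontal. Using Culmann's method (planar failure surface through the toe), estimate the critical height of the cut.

H_c = 5.96 m

Culmann's analysis gives the critical failure plane at α_cr = (β + φ)/2 = (74.0 + 11.9)/2 = 43.0°, and the critical height
H_c = (4c/γ) · sinβ cosφ / [1 − cos(β − φ)]
    = (4·14.5/17.2) · sin74.0°·cos11.9° / [1 − cos(62.1°)]
    = 3.372 · 0.9613·0.9785 / [1 − 0.4679]
    = 3.372 · 0.9406 / 0.5321
    = 5.96 m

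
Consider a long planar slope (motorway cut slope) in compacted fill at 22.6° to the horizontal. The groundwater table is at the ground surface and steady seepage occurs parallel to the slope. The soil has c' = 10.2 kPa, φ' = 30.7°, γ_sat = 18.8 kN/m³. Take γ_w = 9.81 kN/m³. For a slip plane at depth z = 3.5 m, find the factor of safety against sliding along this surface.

FS = 1.12

With seepage parallel to the slope and the water table at the surface, the effective normal stress on the slip plane uses the buoyant unit weight γ' = γ_sat − γ_w while the driving shear stress uses γ_sat:
FS = [c' + γ' z cos²β tanφ'] / [γ_sat z sinβ cosβ]
γ' = 18.8 − 9.81 = 8.99 kN/m³
Numerator = 10.2 + 8.99·3.5·cos²22.6°·tan30.7° = 10.2 + 8.99·3.5·0.8523·0.5938 = 26.123 kPa
Denominator = 18.8·3.5·sin22.6°·cos22.6° = 18.8·3.5·0.3843·0.9232 = 23.345 kPa
FS = 26.123 / 23.345 = 1.119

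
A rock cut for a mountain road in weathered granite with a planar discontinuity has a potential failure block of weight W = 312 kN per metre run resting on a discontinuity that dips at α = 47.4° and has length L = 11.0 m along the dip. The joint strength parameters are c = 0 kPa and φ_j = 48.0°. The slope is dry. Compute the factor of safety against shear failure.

FS = 1.02

Resolving the block weight along and normal to the plane and applying the Mohr–Coulomb strength on the joint:
N' = W cosα = 312·cos47.4° = 211.2 kN/m
Driving force T = W sinα = 312·sin47.4° = 229.7 kN/m
Resisting force R = c·L + N'·tanφ_j = 0·11.0 + 211.2·tan48.0° = 0.0 + 234.5 = 234.5 kN/m
FS = R / T = 234.5 / 229.7 = 1.021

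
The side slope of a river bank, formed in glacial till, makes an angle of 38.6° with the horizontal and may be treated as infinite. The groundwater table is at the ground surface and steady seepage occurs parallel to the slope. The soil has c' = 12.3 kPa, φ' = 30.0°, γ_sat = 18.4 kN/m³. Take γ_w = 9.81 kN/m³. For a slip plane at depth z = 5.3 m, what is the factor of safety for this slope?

With seepage parallel to the slope and the water table at the surface, the effective normal stress on the slip plane uses the buoyant unit weight γ' = γ_sat − γ_w while the driving shear stress uses γ_sat:
FS = [c' + γ' z cos²β tanφ'] / [γ_sat z sinβ cosβ]
γ' = 18.4 − 9.81 = 8.59 kN/m³
Numerator = 12.3 + 8.59·5.3·cos²38.6°·tan30.0° = 12.3 + 8.59·5.3·0.6108·0.5774 = 28.354 kPa
Denominator = 18.4·5.3·sin38.6°·cos38.6° = 18.4·5.3·0.6239·0.7815 = 47.548 kPa
FS = 28.354 / 47.548 = 0.596

FS = 0.60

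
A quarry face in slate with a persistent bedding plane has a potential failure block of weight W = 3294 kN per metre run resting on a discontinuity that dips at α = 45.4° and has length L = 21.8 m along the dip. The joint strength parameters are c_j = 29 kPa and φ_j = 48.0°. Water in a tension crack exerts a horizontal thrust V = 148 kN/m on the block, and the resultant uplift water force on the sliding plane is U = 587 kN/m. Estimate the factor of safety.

Resolving the block weight along and normal to the plane and applying the Mohr–Coulomb strength on the joint:
N' = W cosα − U − V sinα = 3294·cos45.4° − 587 − 148·sin45.4° = 1620.5 kN/m
Driving force T = W sinα + V cosα = 3294·sin45.4° + 148·cos45.4° = 2449.3 kN/m
Resisting force R = c_j·L + N'·tanφ_j = 29·21.8 + 1620.5·tan48.0° = 632.2 + 1799.8 = 2432.0 kN/m
FS = R / T = 2432.0 / 2449.3 = 0.993

FS = 0.99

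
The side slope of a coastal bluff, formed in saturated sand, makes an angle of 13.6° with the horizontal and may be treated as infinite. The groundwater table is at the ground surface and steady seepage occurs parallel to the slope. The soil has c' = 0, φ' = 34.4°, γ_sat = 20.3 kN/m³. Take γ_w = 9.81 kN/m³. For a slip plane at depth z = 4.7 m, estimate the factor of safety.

FS = 1.46

With seepage parallel to the slope and the water table at the surface, the effective normal stress on the slip plane uses the buoyant unit weight γ' = γ_sat − γ_w while the driving shear stress uses γ_sat:
FS = [c' + γ' z cos²β tanφ'] / [γ_sat z sinβ cosβ]
(For c' = 0 this reduces to FS = (γ'/γ_sat)·tanφ'/tanβ.)
γ' = 20.3 − 9.81 = 10.49 kN/m³
Numerator = 0.0 + 10.49·4.7·cos²13.6°·tan34.4° = 0.0 + 10.49·4.7·0.9447·0.6847 = 31.892 kPa
Denominator = 20.3·4.7·sin13.6°·cos13.6° = 20.3·4.7·0.2351·0.9720 = 21.806 kPa
FS = 31.892 / 21.806 = 1.463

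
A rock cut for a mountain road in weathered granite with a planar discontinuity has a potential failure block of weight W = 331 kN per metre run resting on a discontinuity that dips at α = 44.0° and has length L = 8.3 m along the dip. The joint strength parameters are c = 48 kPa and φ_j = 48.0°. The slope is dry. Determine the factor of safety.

FS = 2.88

Resolving the block weight along and normal to the plane and applying the Mohr–Coulomb strength on the joint:
N' = W cosα = 331·cos44.0° = 238.1 kN/m
Driving force T = W sinα = 331·sin44.0° = 229.9 kN/m
Resisting force R = c·L + N'·tanφ_j = 48·8.3 + 238.1·tan48.0° = 398.4 + 264.4 = 662.8 kN/m
FS = R / T = 662.8 / 229.9 = 2.883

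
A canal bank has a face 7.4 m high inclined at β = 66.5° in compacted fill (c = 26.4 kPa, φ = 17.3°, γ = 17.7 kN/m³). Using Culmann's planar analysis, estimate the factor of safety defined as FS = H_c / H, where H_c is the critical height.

FS = 2.04

H_c = (4c/γ) · sinβ cosφ / [1 − cos(β − φ)]
    = (4·26.4/17.7) · sin66.5°·cos17.3° / [1 − cos49.2°]
    = 5.966 · 0.8756 / 0.3466 = 15.07 m
FS = H_c / H = 15.07 / 7.4 = 2.037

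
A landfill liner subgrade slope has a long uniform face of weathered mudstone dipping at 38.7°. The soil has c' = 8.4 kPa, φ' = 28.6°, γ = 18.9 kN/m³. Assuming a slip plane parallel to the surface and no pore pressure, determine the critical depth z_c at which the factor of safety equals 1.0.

z_c = 2.85 m

Setting FS = 1.00 in FS = [c' + γz cos²β tanφ'] / [γz sinβ cosβ] and solving for z:
z = c' / [γ cosβ (FS·sinβ − cosβ·tanφ')]
  = 8.4 / [18.9·cos38.7°·(1.00·sin38.7° − cos38.7°·tan28.6°)]
  = 8.4 / [18.9·0.7804·(1.00·0.6252 − 0.7804·0.5452)]
  = 8.4 / 2.9462 = 2.851 m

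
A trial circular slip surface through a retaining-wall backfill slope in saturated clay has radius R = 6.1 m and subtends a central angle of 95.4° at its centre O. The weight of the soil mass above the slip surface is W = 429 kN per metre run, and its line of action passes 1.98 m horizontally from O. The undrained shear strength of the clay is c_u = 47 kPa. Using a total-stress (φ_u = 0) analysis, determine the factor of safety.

Taking moments about the centre O, the resisting moment is provided by the undrained shear strength acting along the arc:
Arc length L_a = R·θ = 6.1·(95.4°·π/180) = 6.1·1.6650 = 10.16 m
M_R = c_u·L_a·R = 47·10.16·6.1 = 2911.9 kN·m/m
M_D = W·d = 429·1.98 = 849.4 kN·m/m
FS = M_R / M_D = 2911.9 / 849.4 = 3.428

FS = 3.43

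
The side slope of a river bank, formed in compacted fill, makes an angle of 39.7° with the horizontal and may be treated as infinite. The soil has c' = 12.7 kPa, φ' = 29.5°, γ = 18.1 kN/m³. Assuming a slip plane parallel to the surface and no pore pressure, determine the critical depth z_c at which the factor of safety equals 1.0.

z_c = 4.48 m

Setting FS = 1.00 in FS = [c' + γz cos²β tanφ'] / [γz sinβ cosβ] and solving for z:
z = c' / [γ cosβ (FS·sinβ − cosβ·tanφ')]
  = 12.7 / [18.1·cos39.7°·(1.00·sin39.7° − cos39.7°·tan29.5°)]
  = 12.7 / [18.1·0.7694·(1.00·0.6388 − 0.7694·0.5658)]
  = 12.7 / 2.8334 = 4.482 m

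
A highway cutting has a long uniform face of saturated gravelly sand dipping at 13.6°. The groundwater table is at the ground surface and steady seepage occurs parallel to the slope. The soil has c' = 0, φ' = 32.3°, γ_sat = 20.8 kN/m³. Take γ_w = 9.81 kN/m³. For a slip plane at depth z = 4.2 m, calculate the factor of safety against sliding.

FS = 1.38

With seepage parallel to the slope and the water table at the surface, the effective normal stress on the slip plane uses the buoyant unit weight γ' = γ_sat − γ_w while the driving shear stress uses γ_sat:
FS = [c' + γ' z cos²β tanφ'] / [γ_sat z sinβ cosβ]
(For c' = 0 this reduces to FS = (γ'/γ_sat)·tanφ'/tanβ.)
γ' = 20.8 − 9.81 = 10.99 kN/m³
Numerator = 0.0 + 10.99·4.2·cos²13.6°·tan32.3° = 0.0 + 10.99·4.2·0.9447·0.6322 = 27.566 kPa
Denominator = 20.8·4.2·sin13.6°·cos13.6° = 20.8·4.2·0.2351·0.9720 = 19.966 kPa
FS = 27.566 / 19.966 = 1.381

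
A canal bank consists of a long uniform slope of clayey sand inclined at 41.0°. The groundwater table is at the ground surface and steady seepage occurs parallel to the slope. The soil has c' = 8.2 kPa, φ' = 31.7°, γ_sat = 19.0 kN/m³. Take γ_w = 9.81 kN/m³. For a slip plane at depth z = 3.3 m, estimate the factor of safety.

FS = 0.61

With seepage parallel to the slope and the water table at the surface, the effective normal stress on the slip plane uses the buoyant unit weight γ' = γ_sat − γ_w while the driving shear stress uses γ_sat:
FS = [c' + γ' z cos²β tanφ'] / [γ_sat z sinβ cosβ]
γ' = 19.0 − 9.81 = 9.19 kN/m³
Numerator = 8.2 + 9.19·3.3·cos²41.0°·tan31.7° = 8.2 + 9.19·3.3·0.5696·0.6176 = 18.869 kPa
Denominator = 19.0·3.3·sin41.0°·cos41.0° = 19.0·3.3·0.6561·0.7547 = 31.045 kPa
FS = 18.869 / 31.045 = 0.608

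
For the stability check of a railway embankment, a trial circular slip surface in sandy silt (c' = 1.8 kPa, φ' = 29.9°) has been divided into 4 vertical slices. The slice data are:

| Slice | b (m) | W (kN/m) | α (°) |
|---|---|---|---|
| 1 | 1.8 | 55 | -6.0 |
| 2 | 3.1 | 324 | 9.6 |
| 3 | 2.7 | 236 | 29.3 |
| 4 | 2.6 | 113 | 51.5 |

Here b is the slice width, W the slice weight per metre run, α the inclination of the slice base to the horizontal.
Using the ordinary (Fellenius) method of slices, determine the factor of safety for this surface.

Ordinary method of slices: FS = Σ[c'·Δl_i + (W_i cosα_i)·tanφ'] / Σ W_i sinα_i, with Δl_i = b_i / cosα_i.
Slice 1: Δl = 1.8/cos(-6.0°) = 1.810 m; N'_1 = 55·cos(-6.0°) = 54.7; c'Δl = 3.26; W sinα = -5.7
Slice 2: Δl = 3.1/cos9.6° = 3.144 m; N'_2 = 324·cos9.6° = 319.5; c'Δl = 5.66; W sinα = 54.0
Slice 3: Δl = 2.7/cos29.3° = 3.096 m; N'_3 = 236·cos29.3° = 205.8; c'Δl = 5.57; W sinα = 115.5
Slice 4: Δl = 2.6/cos51.5° = 4.177 m; N'_4 = 113·cos51.5° = 70.3; c'Δl = 7.52; W sinα = 88.4
Σc'Δl = 22.0 kN/m; ΣN' = 650.3 kN/m; ΣW sinα = 252.2 kN/m
Resisting = 22.0 + 650.3·tan29.9° = 22.0 + 373.9 = 396.0 kN/m
FS = 396.0 / 252.2 = 1.570

FS = 1.57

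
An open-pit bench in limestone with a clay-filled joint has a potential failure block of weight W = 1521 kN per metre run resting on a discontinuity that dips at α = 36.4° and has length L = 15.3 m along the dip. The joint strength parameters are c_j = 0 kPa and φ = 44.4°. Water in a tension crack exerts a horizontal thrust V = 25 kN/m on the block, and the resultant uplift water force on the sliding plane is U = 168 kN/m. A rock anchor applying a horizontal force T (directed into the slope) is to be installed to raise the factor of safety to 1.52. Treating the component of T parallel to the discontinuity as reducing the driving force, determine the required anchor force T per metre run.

Resolving forces along and normal to the sliding plane, with the horizontal anchor force T adding T·sinα to the effective normal force and T·cosα acting up the plane against the driving force:
FS = [c_jL + (W cosα − U − V sinα + T sinα) tanφ] / [W sinα + V cosα − T cosα]
Without the anchor: N' = 1041.4 kN/m, driving T_d = 922.7 kN/m, resisting R = 0·15.3 + 1041.4·tan44.4° = 1019.8 kN/m, FS = 1.11.
Setting FS = 1.52 and solving for T:
1.52·(922.7 − T cos36.4°) = 1019.8 + T sin36.4°·tan44.4°
T·(sin36.4°·tan44.4° + 1.52·cos36.4°) = 1.52·922.7 − 1019.8
T·(0.5934·0.9793 + 1.52·0.8049) = 1402.5 − 1019.8 = 382.7
T·1.8046 = 382.7
T = 212.1 kN/m

T = 212 kN/m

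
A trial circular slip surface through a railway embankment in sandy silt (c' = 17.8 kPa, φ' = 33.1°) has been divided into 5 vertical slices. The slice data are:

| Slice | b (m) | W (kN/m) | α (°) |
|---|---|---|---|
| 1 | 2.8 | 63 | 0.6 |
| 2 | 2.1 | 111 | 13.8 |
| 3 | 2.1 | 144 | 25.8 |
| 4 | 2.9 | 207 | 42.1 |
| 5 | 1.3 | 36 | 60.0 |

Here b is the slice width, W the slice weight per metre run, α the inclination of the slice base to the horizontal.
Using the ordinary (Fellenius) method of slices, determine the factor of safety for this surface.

Ordinary method of slices: FS = Σ[c'·Δl_i + (W_i cosα_i)·tanφ'] / Σ W_i sinα_i, with Δl_i = b_i / cosα_i.
Slice 1: Δl = 2.8/cos0.6° = 2.800 m; N'_1 = 63·cos0.6° = 63.0; c'Δl = 49.84; W sinα = 0.7
Slice 2: Δl = 2.1/cos13.8° = 2.162 m; N'_2 = 111·cos13.8° = 107.8; c'Δl = 38.49; W sinα = 26.5
Slice 3: Δl = 2.1/cos25.8° = 2.333 m; N'_3 = 144·cos25.8° = 129.6; c'Δl = 41.52; W sinα = 62.7
Slice 4: Δl = 2.9/cos42.1° = 3.908 m; N'_4 = 207·cos42.1° = 153.6; c'Δl = 69.57; W sinα = 138.8
Slice 5: Δl = 1.3/cos60.0° = 2.600 m; N'_5 = 36·cos60.0° = 18.0; c'Δl = 46.28; W sinα = 31.2
Σc'Δl = 245.7 kN/m; ΣN' = 472.0 kN/m; ΣW sinα = 259.8 kN/m
Resisting = 245.7 + 472.0·tan33.1° = 245.7 + 307.7 = 553.4 kN/m
FS = 553.4 / 259.8 = 2.130

FS = 2.13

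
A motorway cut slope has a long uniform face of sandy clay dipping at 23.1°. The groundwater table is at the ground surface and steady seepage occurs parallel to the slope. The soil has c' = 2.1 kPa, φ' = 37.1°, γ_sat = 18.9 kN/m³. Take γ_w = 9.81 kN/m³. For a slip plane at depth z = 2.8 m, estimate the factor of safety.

With seepage parallel to the slope and the water table at the surface, the effective normal stress on the slip plane uses the buoyant unit weight γ' = γ_sat − γ_w while the driving shear stress uses γ_sat:
FS = [c' + γ' z cos²β tanφ'] / [γ_sat z sinβ cosβ]
γ' = 18.9 − 9.81 = 9.09 kN/m³
Numerator = 2.1 + 9.09·2.8·cos²23.1°·tan37.1° = 2.1 + 9.09·2.8·0.8461·0.7563 = 18.386 kPa
Denominator = 18.9·2.8·sin23.1°·cos23.1° = 18.9·2.8·0.3923·0.9198 = 19.098 kPa
FS = 18.386 / 19.098 = 0.963

FS = 0.96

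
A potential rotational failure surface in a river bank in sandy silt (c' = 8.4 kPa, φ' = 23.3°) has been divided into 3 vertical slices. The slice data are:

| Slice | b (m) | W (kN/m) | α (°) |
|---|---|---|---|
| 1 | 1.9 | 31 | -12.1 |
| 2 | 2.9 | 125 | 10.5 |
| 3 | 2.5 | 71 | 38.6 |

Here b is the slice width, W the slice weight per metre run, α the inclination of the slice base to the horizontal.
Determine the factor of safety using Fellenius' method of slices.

FS = 2.61

Ordinary method of slices: FS = Σ[c'·Δl_i + (W_i cosα_i)·tanφ'] / Σ W_i sinα_i, with Δl_i = b_i / cosα_i.
Slice 1: Δl = 1.9/cos(-12.1°) = 1.943 m; N'_1 = 31·cos(-12.1°) = 30.3; c'Δl = 16.32; W sinα = -6.5
Slice 2: Δl = 2.9/cos10.5° = 2.949 m; N'_2 = 125·cos10.5° = 122.9; c'Δl = 24.77; W sinα = 22.8
Slice 3: Δl = 2.5/cos38.6° = 3.199 m; N'_3 = 71·cos38.6° = 55.5; c'Δl = 26.87; W sinα = 44.3
Σc'Δl = 68.0 kN/m; ΣN' = 208.7 kN/m; ΣW sinα = 60.6 kN/m
Resisting = 68.0 + 208.7·tan23.3° = 68.0 + 89.9 = 157.9 kN/m
FS = 157.9 / 60.6 = 2.606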